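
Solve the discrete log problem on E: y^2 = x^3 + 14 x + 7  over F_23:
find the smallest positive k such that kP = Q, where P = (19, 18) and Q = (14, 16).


Enumerate multiples of P until we hit Q = (14, 16):
  1P = (19, 18)
  2P = (17, 11)
  3P = (5, 8)
  4P = (15, 21)
  5P = (14, 7)
  6P = (16, 7)
  7P = (4, 14)
  8P = (6, 10)
  9P = (6, 13)
  10P = (4, 9)
  11P = (16, 16)
  12P = (14, 16)
Match found at i = 12.

k = 12


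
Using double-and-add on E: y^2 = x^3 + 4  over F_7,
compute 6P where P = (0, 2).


k = 6 = 110_2 (binary, LSB first: 011)
Double-and-add from P = (0, 2):
  bit 0 = 0: acc unchanged = O
  bit 1 = 1: acc = O + (0, 5) = (0, 5)
  bit 2 = 1: acc = (0, 5) + (0, 2) = O

6P = O


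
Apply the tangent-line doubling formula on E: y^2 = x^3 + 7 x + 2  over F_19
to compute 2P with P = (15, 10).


Doubling: s = (3 x1^2 + a) / (2 y1)
s = (3*15^2 + 7) / (2*10) mod 19 = 17
x3 = s^2 - 2 x1 mod 19 = 17^2 - 2*15 = 12
y3 = s (x1 - x3) - y1 mod 19 = 17 * (15 - 12) - 10 = 3

2P = (12, 3)


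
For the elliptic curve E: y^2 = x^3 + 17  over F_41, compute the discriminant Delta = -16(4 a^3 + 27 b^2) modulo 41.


4 a^3 + 27 b^2 = 4*0^3 + 27*17^2 = 0 + 7803 = 7803
Delta = -16 * (7803) = -124848
Delta mod 41 = 38

Delta = 38 (mod 41)


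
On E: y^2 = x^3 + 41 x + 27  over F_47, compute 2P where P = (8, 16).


Doubling: s = (3 x1^2 + a) / (2 y1)
s = (3*8^2 + 41) / (2*16) mod 47 = 44
x3 = s^2 - 2 x1 mod 47 = 44^2 - 2*8 = 40
y3 = s (x1 - x3) - y1 mod 47 = 44 * (8 - 40) - 16 = 33

2P = (40, 33)


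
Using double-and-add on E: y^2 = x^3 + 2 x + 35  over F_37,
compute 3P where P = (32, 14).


k = 3 = 11_2 (binary, LSB first: 11)
Double-and-add from P = (32, 14):
  bit 0 = 1: acc = O + (32, 14) = (32, 14)
  bit 1 = 1: acc = (32, 14) + (6, 2) = (6, 35)

3P = (6, 35)


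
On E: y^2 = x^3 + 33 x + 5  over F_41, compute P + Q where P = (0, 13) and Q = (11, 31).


P != Q, so use the chord formula.
s = (y2 - y1) / (x2 - x1) = (18) / (11) mod 41 = 24
x3 = s^2 - x1 - x2 mod 41 = 24^2 - 0 - 11 = 32
y3 = s (x1 - x3) - y1 mod 41 = 24 * (0 - 32) - 13 = 39

P + Q = (32, 39)


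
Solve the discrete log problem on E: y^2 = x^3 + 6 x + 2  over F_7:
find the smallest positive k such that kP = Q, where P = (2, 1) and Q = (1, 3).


Enumerate multiples of P until we hit Q = (1, 3):
  1P = (2, 1)
  2P = (0, 3)
  3P = (6, 3)
  4P = (1, 3)
Match found at i = 4.

k = 4


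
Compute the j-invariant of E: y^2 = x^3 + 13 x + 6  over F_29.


Delta = -16(4 a^3 + 27 b^2) mod 29 = 5
-1728 * (4 a)^3 = -1728 * (4*13)^3 mod 29 = 18
j = 18 * 5^(-1) mod 29 = 21

j = 21 (mod 29)


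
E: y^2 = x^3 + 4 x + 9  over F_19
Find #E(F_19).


For each x in F_19, count y with y^2 = x^3 + 4 x + 9 mod 19:
  x = 0: RHS = 9, y in [3, 16]  -> 2 point(s)
  x = 2: RHS = 6, y in [5, 14]  -> 2 point(s)
  x = 7: RHS = 0, y in [0]  -> 1 point(s)
  x = 10: RHS = 4, y in [2, 17]  -> 2 point(s)
  x = 11: RHS = 16, y in [4, 15]  -> 2 point(s)
  x = 13: RHS = 16, y in [4, 15]  -> 2 point(s)
  x = 14: RHS = 16, y in [4, 15]  -> 2 point(s)
  x = 15: RHS = 5, y in [9, 10]  -> 2 point(s)
  x = 18: RHS = 4, y in [2, 17]  -> 2 point(s)
Affine points: 17. Add the point at infinity: total = 18.

#E(F_19) = 18


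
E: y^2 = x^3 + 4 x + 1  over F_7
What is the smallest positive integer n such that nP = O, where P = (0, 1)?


Compute successive multiples of P until we hit O:
  1P = (0, 1)
  2P = (4, 5)
  3P = (4, 2)
  4P = (0, 6)
  5P = O

ord(P) = 5


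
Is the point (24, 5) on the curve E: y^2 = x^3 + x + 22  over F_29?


Check whether y^2 = x^3 + 1 x + 22 (mod 29) for (x, y) = (24, 5).
LHS: y^2 = 5^2 mod 29 = 25
RHS: x^3 + 1 x + 22 = 24^3 + 1*24 + 22 mod 29 = 8
LHS != RHS

No, not on the curve


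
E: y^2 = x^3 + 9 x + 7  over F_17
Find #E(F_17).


For each x in F_17, count y with y^2 = x^3 + 9 x + 7 mod 17:
  x = 1: RHS = 0, y in [0]  -> 1 point(s)
  x = 2: RHS = 16, y in [4, 13]  -> 2 point(s)
  x = 8: RHS = 13, y in [8, 9]  -> 2 point(s)
  x = 9: RHS = 1, y in [1, 16]  -> 2 point(s)
  x = 10: RHS = 9, y in [3, 14]  -> 2 point(s)
  x = 11: RHS = 9, y in [3, 14]  -> 2 point(s)
  x = 13: RHS = 9, y in [3, 14]  -> 2 point(s)
  x = 14: RHS = 4, y in [2, 15]  -> 2 point(s)
  x = 15: RHS = 15, y in [7, 10]  -> 2 point(s)
Affine points: 17. Add the point at infinity: total = 18.

#E(F_17) = 18


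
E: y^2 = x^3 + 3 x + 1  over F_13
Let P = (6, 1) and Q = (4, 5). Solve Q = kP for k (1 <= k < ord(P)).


Enumerate multiples of P until we hit Q = (4, 5):
  1P = (6, 1)
  2P = (10, 11)
  3P = (0, 1)
  4P = (7, 12)
  5P = (4, 8)
  6P = (12, 7)
  7P = (9, 9)
  8P = (8, 11)
  9P = (11, 0)
  10P = (8, 2)
  11P = (9, 4)
  12P = (12, 6)
  13P = (4, 5)
Match found at i = 13.

k = 13


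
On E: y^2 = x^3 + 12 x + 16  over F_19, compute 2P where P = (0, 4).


Doubling: s = (3 x1^2 + a) / (2 y1)
s = (3*0^2 + 12) / (2*4) mod 19 = 11
x3 = s^2 - 2 x1 mod 19 = 11^2 - 2*0 = 7
y3 = s (x1 - x3) - y1 mod 19 = 11 * (0 - 7) - 4 = 14

2P = (7, 14)


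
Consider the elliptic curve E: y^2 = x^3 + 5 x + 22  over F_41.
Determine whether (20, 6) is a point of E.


Check whether y^2 = x^3 + 5 x + 22 (mod 41) for (x, y) = (20, 6).
LHS: y^2 = 6^2 mod 41 = 36
RHS: x^3 + 5 x + 22 = 20^3 + 5*20 + 22 mod 41 = 4
LHS != RHS

No, not on the curve


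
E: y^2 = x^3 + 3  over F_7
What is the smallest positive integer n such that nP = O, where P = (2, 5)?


Compute successive multiples of P until we hit O:
  1P = (2, 5)
  2P = (5, 4)
  3P = (4, 5)
  4P = (1, 2)
  5P = (6, 4)
  6P = (3, 4)
  7P = (3, 3)
  8P = (6, 3)
  ... (continuing to 13P)
  13P = O

ord(P) = 13


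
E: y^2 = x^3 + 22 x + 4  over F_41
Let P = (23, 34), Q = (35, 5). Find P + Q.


P != Q, so use the chord formula.
s = (y2 - y1) / (x2 - x1) = (12) / (12) mod 41 = 1
x3 = s^2 - x1 - x2 mod 41 = 1^2 - 23 - 35 = 25
y3 = s (x1 - x3) - y1 mod 41 = 1 * (23 - 25) - 34 = 5

P + Q = (25, 5)


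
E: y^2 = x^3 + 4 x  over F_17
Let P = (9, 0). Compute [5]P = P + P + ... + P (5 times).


k = 5 = 101_2 (binary, LSB first: 101)
Double-and-add from P = (9, 0):
  bit 0 = 1: acc = O + (9, 0) = (9, 0)
  bit 1 = 0: acc unchanged = (9, 0)
  bit 2 = 1: acc = (9, 0) + O = (9, 0)

5P = (9, 0)


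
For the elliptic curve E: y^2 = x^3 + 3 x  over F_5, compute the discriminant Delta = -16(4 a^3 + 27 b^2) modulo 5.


4 a^3 + 27 b^2 = 4*3^3 + 27*0^2 = 108 + 0 = 108
Delta = -16 * (108) = -1728
Delta mod 5 = 2

Delta = 2 (mod 5)


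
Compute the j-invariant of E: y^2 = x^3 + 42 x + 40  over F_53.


Delta = -16(4 a^3 + 27 b^2) mod 53 = 39
-1728 * (4 a)^3 = -1728 * (4*42)^3 mod 53 = 45
j = 45 * 39^(-1) mod 53 = 46

j = 46 (mod 53)


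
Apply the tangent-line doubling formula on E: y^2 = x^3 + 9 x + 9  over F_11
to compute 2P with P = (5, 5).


Doubling: s = (3 x1^2 + a) / (2 y1)
s = (3*5^2 + 9) / (2*5) mod 11 = 4
x3 = s^2 - 2 x1 mod 11 = 4^2 - 2*5 = 6
y3 = s (x1 - x3) - y1 mod 11 = 4 * (5 - 6) - 5 = 2

2P = (6, 2)


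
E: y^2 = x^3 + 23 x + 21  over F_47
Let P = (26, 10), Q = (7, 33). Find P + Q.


P != Q, so use the chord formula.
s = (y2 - y1) / (x2 - x1) = (23) / (28) mod 47 = 26
x3 = s^2 - x1 - x2 mod 47 = 26^2 - 26 - 7 = 32
y3 = s (x1 - x3) - y1 mod 47 = 26 * (26 - 32) - 10 = 22

P + Q = (32, 22)


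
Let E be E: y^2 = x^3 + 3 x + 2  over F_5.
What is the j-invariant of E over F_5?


Delta = -16(4 a^3 + 27 b^2) mod 5 = 4
-1728 * (4 a)^3 = -1728 * (4*3)^3 mod 5 = 1
j = 1 * 4^(-1) mod 5 = 4

j = 4 (mod 5)


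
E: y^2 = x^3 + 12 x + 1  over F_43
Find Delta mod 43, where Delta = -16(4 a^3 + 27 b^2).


4 a^3 + 27 b^2 = 4*12^3 + 27*1^2 = 6912 + 27 = 6939
Delta = -16 * (6939) = -111024
Delta mod 43 = 2

Delta = 2 (mod 43)


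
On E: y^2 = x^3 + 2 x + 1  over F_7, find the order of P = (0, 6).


Compute successive multiples of P until we hit O:
  1P = (0, 6)
  2P = (1, 2)
  3P = (1, 5)
  4P = (0, 1)
  5P = O

ord(P) = 5


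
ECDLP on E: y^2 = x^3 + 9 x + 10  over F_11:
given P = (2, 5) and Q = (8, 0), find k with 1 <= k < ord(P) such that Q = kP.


Enumerate multiples of P until we hit Q = (8, 0):
  1P = (2, 5)
  2P = (8, 0)
Match found at i = 2.

k = 2


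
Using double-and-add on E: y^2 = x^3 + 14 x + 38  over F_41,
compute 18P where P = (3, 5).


k = 18 = 10010_2 (binary, LSB first: 01001)
Double-and-add from P = (3, 5):
  bit 0 = 0: acc unchanged = O
  bit 1 = 1: acc = O + (35, 36) = (35, 36)
  bit 2 = 0: acc unchanged = (35, 36)
  bit 3 = 0: acc unchanged = (35, 36)
  bit 4 = 1: acc = (35, 36) + (6, 25) = (37, 0)

18P = (37, 0)


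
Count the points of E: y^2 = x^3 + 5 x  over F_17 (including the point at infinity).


For each x in F_17, count y with y^2 = x^3 + 5 x + 0 mod 17:
  x = 0: RHS = 0, y in [0]  -> 1 point(s)
  x = 2: RHS = 1, y in [1, 16]  -> 2 point(s)
  x = 3: RHS = 8, y in [5, 12]  -> 2 point(s)
  x = 4: RHS = 16, y in [4, 13]  -> 2 point(s)
  x = 6: RHS = 8, y in [5, 12]  -> 2 point(s)
  x = 7: RHS = 4, y in [2, 15]  -> 2 point(s)
  x = 8: RHS = 8, y in [5, 12]  -> 2 point(s)
  x = 9: RHS = 9, y in [3, 14]  -> 2 point(s)
  x = 10: RHS = 13, y in [8, 9]  -> 2 point(s)
  x = 11: RHS = 9, y in [3, 14]  -> 2 point(s)
  x = 13: RHS = 1, y in [1, 16]  -> 2 point(s)
  x = 14: RHS = 9, y in [3, 14]  -> 2 point(s)
  x = 15: RHS = 16, y in [4, 13]  -> 2 point(s)
Affine points: 25. Add the point at infinity: total = 26.

#E(F_17) = 26


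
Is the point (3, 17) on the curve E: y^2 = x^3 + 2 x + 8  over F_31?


Check whether y^2 = x^3 + 2 x + 8 (mod 31) for (x, y) = (3, 17).
LHS: y^2 = 17^2 mod 31 = 10
RHS: x^3 + 2 x + 8 = 3^3 + 2*3 + 8 mod 31 = 10
LHS = RHS

Yes, on the curve


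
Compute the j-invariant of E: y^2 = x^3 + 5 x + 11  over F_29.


Delta = -16(4 a^3 + 27 b^2) mod 29 = 19
-1728 * (4 a)^3 = -1728 * (4*5)^3 mod 29 = 10
j = 10 * 19^(-1) mod 29 = 28

j = 28 (mod 29)


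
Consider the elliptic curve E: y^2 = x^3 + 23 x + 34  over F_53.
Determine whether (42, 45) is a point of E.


Check whether y^2 = x^3 + 23 x + 34 (mod 53) for (x, y) = (42, 45).
LHS: y^2 = 45^2 mod 53 = 11
RHS: x^3 + 23 x + 34 = 42^3 + 23*42 + 34 mod 53 = 40
LHS != RHS

No, not on the curve


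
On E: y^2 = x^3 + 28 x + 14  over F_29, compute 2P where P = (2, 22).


k = 2 = 10_2 (binary, LSB first: 01)
Double-and-add from P = (2, 22):
  bit 0 = 0: acc unchanged = O
  bit 1 = 1: acc = O + (16, 18) = (16, 18)

2P = (16, 18)


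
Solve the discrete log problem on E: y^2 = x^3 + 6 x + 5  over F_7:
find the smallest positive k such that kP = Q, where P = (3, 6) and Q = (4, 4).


Enumerate multiples of P until we hit Q = (4, 4):
  1P = (3, 6)
  2P = (2, 2)
  3P = (4, 4)
Match found at i = 3.

k = 3


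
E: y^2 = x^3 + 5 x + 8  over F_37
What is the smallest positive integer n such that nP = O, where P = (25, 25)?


Compute successive multiples of P until we hit O:
  1P = (25, 25)
  2P = (14, 26)
  3P = (24, 22)
  4P = (34, 22)
  5P = (11, 32)
  6P = (29, 14)
  7P = (16, 15)
  8P = (5, 26)
  ... (continuing to 36P)
  36P = O

ord(P) = 36


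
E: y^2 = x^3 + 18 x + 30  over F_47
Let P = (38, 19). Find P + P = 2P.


Doubling: s = (3 x1^2 + a) / (2 y1)
s = (3*38^2 + 18) / (2*19) mod 47 = 18
x3 = s^2 - 2 x1 mod 47 = 18^2 - 2*38 = 13
y3 = s (x1 - x3) - y1 mod 47 = 18 * (38 - 13) - 19 = 8

2P = (13, 8)


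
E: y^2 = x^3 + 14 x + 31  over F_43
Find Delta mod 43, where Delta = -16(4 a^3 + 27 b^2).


4 a^3 + 27 b^2 = 4*14^3 + 27*31^2 = 10976 + 25947 = 36923
Delta = -16 * (36923) = -590768
Delta mod 43 = 9

Delta = 9 (mod 43)


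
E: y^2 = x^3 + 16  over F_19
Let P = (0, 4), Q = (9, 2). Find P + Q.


P != Q, so use the chord formula.
s = (y2 - y1) / (x2 - x1) = (17) / (9) mod 19 = 4
x3 = s^2 - x1 - x2 mod 19 = 4^2 - 0 - 9 = 7
y3 = s (x1 - x3) - y1 mod 19 = 4 * (0 - 7) - 4 = 6

P + Q = (7, 6)


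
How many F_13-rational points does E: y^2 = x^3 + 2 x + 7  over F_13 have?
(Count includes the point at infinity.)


For each x in F_13, count y with y^2 = x^3 + 2 x + 7 mod 13:
  x = 1: RHS = 10, y in [6, 7]  -> 2 point(s)
  x = 3: RHS = 1, y in [1, 12]  -> 2 point(s)
  x = 4: RHS = 1, y in [1, 12]  -> 2 point(s)
  x = 5: RHS = 12, y in [5, 8]  -> 2 point(s)
  x = 6: RHS = 1, y in [1, 12]  -> 2 point(s)
  x = 7: RHS = 0, y in [0]  -> 1 point(s)
  x = 9: RHS = 0, y in [0]  -> 1 point(s)
  x = 10: RHS = 0, y in [0]  -> 1 point(s)
  x = 12: RHS = 4, y in [2, 11]  -> 2 point(s)
Affine points: 15. Add the point at infinity: total = 16.

#E(F_13) = 16


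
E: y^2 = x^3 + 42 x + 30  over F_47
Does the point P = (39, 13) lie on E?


Check whether y^2 = x^3 + 42 x + 30 (mod 47) for (x, y) = (39, 13).
LHS: y^2 = 13^2 mod 47 = 28
RHS: x^3 + 42 x + 30 = 39^3 + 42*39 + 30 mod 47 = 28
LHS = RHS

Yes, on the curve


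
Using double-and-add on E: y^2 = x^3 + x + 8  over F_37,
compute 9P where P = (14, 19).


k = 9 = 1001_2 (binary, LSB first: 1001)
Double-and-add from P = (14, 19):
  bit 0 = 1: acc = O + (14, 19) = (14, 19)
  bit 1 = 0: acc unchanged = (14, 19)
  bit 2 = 0: acc unchanged = (14, 19)
  bit 3 = 1: acc = (14, 19) + (3, 1) = (8, 11)

9P = (8, 11)


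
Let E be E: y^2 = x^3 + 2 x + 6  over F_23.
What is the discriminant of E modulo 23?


4 a^3 + 27 b^2 = 4*2^3 + 27*6^2 = 32 + 972 = 1004
Delta = -16 * (1004) = -16064
Delta mod 23 = 13

Delta = 13 (mod 23)


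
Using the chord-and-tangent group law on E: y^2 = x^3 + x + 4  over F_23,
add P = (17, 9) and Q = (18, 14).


P != Q, so use the chord formula.
s = (y2 - y1) / (x2 - x1) = (5) / (1) mod 23 = 5
x3 = s^2 - x1 - x2 mod 23 = 5^2 - 17 - 18 = 13
y3 = s (x1 - x3) - y1 mod 23 = 5 * (17 - 13) - 9 = 11

P + Q = (13, 11)


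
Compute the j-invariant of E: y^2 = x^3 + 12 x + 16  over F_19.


Delta = -16(4 a^3 + 27 b^2) mod 19 = 14
-1728 * (4 a)^3 = -1728 * (4*12)^3 mod 19 = 12
j = 12 * 14^(-1) mod 19 = 9

j = 9 (mod 19)


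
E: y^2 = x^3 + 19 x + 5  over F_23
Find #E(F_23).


For each x in F_23, count y with y^2 = x^3 + 19 x + 5 mod 23:
  x = 1: RHS = 2, y in [5, 18]  -> 2 point(s)
  x = 5: RHS = 18, y in [8, 15]  -> 2 point(s)
  x = 6: RHS = 13, y in [6, 17]  -> 2 point(s)
  x = 8: RHS = 2, y in [5, 18]  -> 2 point(s)
  x = 9: RHS = 8, y in [10, 13]  -> 2 point(s)
  x = 11: RHS = 4, y in [2, 21]  -> 2 point(s)
  x = 12: RHS = 6, y in [11, 12]  -> 2 point(s)
  x = 14: RHS = 2, y in [5, 18]  -> 2 point(s)
  x = 15: RHS = 8, y in [10, 13]  -> 2 point(s)
  x = 16: RHS = 12, y in [9, 14]  -> 2 point(s)
  x = 19: RHS = 3, y in [7, 16]  -> 2 point(s)
  x = 20: RHS = 13, y in [6, 17]  -> 2 point(s)
  x = 22: RHS = 8, y in [10, 13]  -> 2 point(s)
Affine points: 26. Add the point at infinity: total = 27.

#E(F_23) = 27


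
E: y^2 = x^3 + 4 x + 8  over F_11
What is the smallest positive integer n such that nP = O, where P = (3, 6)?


Compute successive multiples of P until we hit O:
  1P = (3, 6)
  2P = (9, 6)
  3P = (10, 5)
  4P = (7, 4)
  5P = (4, 0)
  6P = (7, 7)
  7P = (10, 6)
  8P = (9, 5)
  ... (continuing to 10P)
  10P = O

ord(P) = 10


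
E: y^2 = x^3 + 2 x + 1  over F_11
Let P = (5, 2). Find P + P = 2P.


Doubling: s = (3 x1^2 + a) / (2 y1)
s = (3*5^2 + 2) / (2*2) mod 11 = 0
x3 = s^2 - 2 x1 mod 11 = 0^2 - 2*5 = 1
y3 = s (x1 - x3) - y1 mod 11 = 0 * (5 - 1) - 2 = 9

2P = (1, 9)


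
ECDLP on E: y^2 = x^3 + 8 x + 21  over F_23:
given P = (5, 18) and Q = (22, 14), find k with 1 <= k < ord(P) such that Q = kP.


Enumerate multiples of P until we hit Q = (22, 14):
  1P = (5, 18)
  2P = (3, 16)
  3P = (16, 17)
  4P = (6, 3)
  5P = (7, 12)
  6P = (20, 4)
  7P = (14, 18)
  8P = (4, 5)
  9P = (22, 14)
Match found at i = 9.

k = 9


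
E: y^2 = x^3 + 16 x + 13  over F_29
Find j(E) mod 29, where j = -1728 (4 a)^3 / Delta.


Delta = -16(4 a^3 + 27 b^2) mod 29 = 1
-1728 * (4 a)^3 = -1728 * (4*16)^3 mod 29 = 11
j = 11 * 1^(-1) mod 29 = 11

j = 11 (mod 29)


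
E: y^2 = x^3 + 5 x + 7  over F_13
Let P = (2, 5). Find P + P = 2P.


Doubling: s = (3 x1^2 + a) / (2 y1)
s = (3*2^2 + 5) / (2*5) mod 13 = 3
x3 = s^2 - 2 x1 mod 13 = 3^2 - 2*2 = 5
y3 = s (x1 - x3) - y1 mod 13 = 3 * (2 - 5) - 5 = 12

2P = (5, 12)


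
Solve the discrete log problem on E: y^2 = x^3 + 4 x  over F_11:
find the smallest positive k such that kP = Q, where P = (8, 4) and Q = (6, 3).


Enumerate multiples of P until we hit Q = (6, 3):
  1P = (8, 4)
  2P = (4, 6)
  3P = (2, 4)
  4P = (1, 7)
  5P = (6, 3)
Match found at i = 5.

k = 5


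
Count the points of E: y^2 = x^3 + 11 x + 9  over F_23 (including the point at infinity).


For each x in F_23, count y with y^2 = x^3 + 11 x + 9 mod 23:
  x = 0: RHS = 9, y in [3, 20]  -> 2 point(s)
  x = 2: RHS = 16, y in [4, 19]  -> 2 point(s)
  x = 3: RHS = 0, y in [0]  -> 1 point(s)
  x = 4: RHS = 2, y in [5, 18]  -> 2 point(s)
  x = 9: RHS = 9, y in [3, 20]  -> 2 point(s)
  x = 11: RHS = 12, y in [9, 14]  -> 2 point(s)
  x = 12: RHS = 6, y in [11, 12]  -> 2 point(s)
  x = 13: RHS = 3, y in [7, 16]  -> 2 point(s)
  x = 14: RHS = 9, y in [3, 20]  -> 2 point(s)
  x = 16: RHS = 3, y in [7, 16]  -> 2 point(s)
  x = 17: RHS = 3, y in [7, 16]  -> 2 point(s)
  x = 18: RHS = 13, y in [6, 17]  -> 2 point(s)
  x = 19: RHS = 16, y in [4, 19]  -> 2 point(s)
  x = 20: RHS = 18, y in [8, 15]  -> 2 point(s)
  x = 21: RHS = 2, y in [5, 18]  -> 2 point(s)
Affine points: 29. Add the point at infinity: total = 30.

#E(F_23) = 30


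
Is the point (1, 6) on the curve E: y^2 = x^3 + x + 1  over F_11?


Check whether y^2 = x^3 + 1 x + 1 (mod 11) for (x, y) = (1, 6).
LHS: y^2 = 6^2 mod 11 = 3
RHS: x^3 + 1 x + 1 = 1^3 + 1*1 + 1 mod 11 = 3
LHS = RHS

Yes, on the curve


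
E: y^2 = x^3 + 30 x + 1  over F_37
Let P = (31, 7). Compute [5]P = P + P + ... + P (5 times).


k = 5 = 101_2 (binary, LSB first: 101)
Double-and-add from P = (31, 7):
  bit 0 = 1: acc = O + (31, 7) = (31, 7)
  bit 1 = 0: acc unchanged = (31, 7)
  bit 2 = 1: acc = (31, 7) + (11, 16) = (31, 30)

5P = (31, 30)


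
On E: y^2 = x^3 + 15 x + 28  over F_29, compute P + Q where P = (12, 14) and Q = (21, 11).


P != Q, so use the chord formula.
s = (y2 - y1) / (x2 - x1) = (26) / (9) mod 29 = 19
x3 = s^2 - x1 - x2 mod 29 = 19^2 - 12 - 21 = 9
y3 = s (x1 - x3) - y1 mod 29 = 19 * (12 - 9) - 14 = 14

P + Q = (9, 14)


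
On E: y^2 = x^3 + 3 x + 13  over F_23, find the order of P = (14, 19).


Compute successive multiples of P until we hit O:
  1P = (14, 19)
  2P = (22, 20)
  3P = (19, 12)
  4P = (3, 7)
  5P = (7, 20)
  6P = (10, 10)
  7P = (17, 3)
  8P = (0, 6)
  ... (continuing to 26P)
  26P = O

ord(P) = 26


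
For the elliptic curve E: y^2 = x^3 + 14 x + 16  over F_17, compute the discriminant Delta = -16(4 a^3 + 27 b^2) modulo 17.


4 a^3 + 27 b^2 = 4*14^3 + 27*16^2 = 10976 + 6912 = 17888
Delta = -16 * (17888) = -286208
Delta mod 17 = 4

Delta = 4 (mod 17)


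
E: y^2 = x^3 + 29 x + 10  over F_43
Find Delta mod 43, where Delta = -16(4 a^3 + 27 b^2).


4 a^3 + 27 b^2 = 4*29^3 + 27*10^2 = 97556 + 2700 = 100256
Delta = -16 * (100256) = -1604096
Delta mod 43 = 19

Delta = 19 (mod 43)


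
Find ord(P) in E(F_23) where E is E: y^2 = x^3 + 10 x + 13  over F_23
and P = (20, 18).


Compute successive multiples of P until we hit O:
  1P = (20, 18)
  2P = (19, 22)
  3P = (0, 17)
  4P = (21, 13)
  5P = (7, 9)
  6P = (9, 2)
  7P = (6, 17)
  8P = (22, 18)
  ... (continuing to 31P)
  31P = O

ord(P) = 31


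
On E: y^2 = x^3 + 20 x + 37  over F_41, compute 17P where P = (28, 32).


k = 17 = 10001_2 (binary, LSB first: 10001)
Double-and-add from P = (28, 32):
  bit 0 = 1: acc = O + (28, 32) = (28, 32)
  bit 1 = 0: acc unchanged = (28, 32)
  bit 2 = 0: acc unchanged = (28, 32)
  bit 3 = 0: acc unchanged = (28, 32)
  bit 4 = 1: acc = (28, 32) + (25, 34) = (34, 13)

17P = (34, 13)


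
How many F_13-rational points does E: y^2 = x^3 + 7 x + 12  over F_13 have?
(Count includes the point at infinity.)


For each x in F_13, count y with y^2 = x^3 + 7 x + 12 mod 13:
  x = 0: RHS = 12, y in [5, 8]  -> 2 point(s)
  x = 4: RHS = 0, y in [0]  -> 1 point(s)
  x = 5: RHS = 3, y in [4, 9]  -> 2 point(s)
  x = 6: RHS = 10, y in [6, 7]  -> 2 point(s)
  x = 7: RHS = 1, y in [1, 12]  -> 2 point(s)
  x = 10: RHS = 3, y in [4, 9]  -> 2 point(s)
  x = 11: RHS = 3, y in [4, 9]  -> 2 point(s)
  x = 12: RHS = 4, y in [2, 11]  -> 2 point(s)
Affine points: 15. Add the point at infinity: total = 16.

#E(F_13) = 16


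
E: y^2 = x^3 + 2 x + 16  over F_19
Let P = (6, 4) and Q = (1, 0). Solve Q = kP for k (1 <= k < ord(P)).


Enumerate multiples of P until we hit Q = (1, 0):
  1P = (6, 4)
  2P = (12, 18)
  3P = (17, 2)
  4P = (2, 16)
  5P = (1, 0)
Match found at i = 5.

k = 5


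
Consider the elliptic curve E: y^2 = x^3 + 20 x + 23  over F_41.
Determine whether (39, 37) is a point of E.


Check whether y^2 = x^3 + 20 x + 23 (mod 41) for (x, y) = (39, 37).
LHS: y^2 = 37^2 mod 41 = 16
RHS: x^3 + 20 x + 23 = 39^3 + 20*39 + 23 mod 41 = 16
LHS = RHS

Yes, on the curve


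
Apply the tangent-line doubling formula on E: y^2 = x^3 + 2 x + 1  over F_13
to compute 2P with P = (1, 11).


Doubling: s = (3 x1^2 + a) / (2 y1)
s = (3*1^2 + 2) / (2*11) mod 13 = 2
x3 = s^2 - 2 x1 mod 13 = 2^2 - 2*1 = 2
y3 = s (x1 - x3) - y1 mod 13 = 2 * (1 - 2) - 11 = 0

2P = (2, 0)


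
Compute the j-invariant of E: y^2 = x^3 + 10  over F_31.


Delta = -16(4 a^3 + 27 b^2) mod 31 = 14
-1728 * (4 a)^3 = -1728 * (4*0)^3 mod 31 = 0
j = 0 * 14^(-1) mod 31 = 0

j = 0 (mod 31)


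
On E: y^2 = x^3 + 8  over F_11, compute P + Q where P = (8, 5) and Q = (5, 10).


P != Q, so use the chord formula.
s = (y2 - y1) / (x2 - x1) = (5) / (8) mod 11 = 2
x3 = s^2 - x1 - x2 mod 11 = 2^2 - 8 - 5 = 2
y3 = s (x1 - x3) - y1 mod 11 = 2 * (8 - 2) - 5 = 7

P + Q = (2, 7)


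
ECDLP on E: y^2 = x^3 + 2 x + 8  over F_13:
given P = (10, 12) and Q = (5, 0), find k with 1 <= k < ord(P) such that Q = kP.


Enumerate multiples of P until we hit Q = (5, 0):
  1P = (10, 12)
  2P = (5, 0)
Match found at i = 2.

k = 2


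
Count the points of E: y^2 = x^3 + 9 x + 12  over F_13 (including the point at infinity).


For each x in F_13, count y with y^2 = x^3 + 9 x + 12 mod 13:
  x = 0: RHS = 12, y in [5, 8]  -> 2 point(s)
  x = 1: RHS = 9, y in [3, 10]  -> 2 point(s)
  x = 2: RHS = 12, y in [5, 8]  -> 2 point(s)
  x = 3: RHS = 1, y in [1, 12]  -> 2 point(s)
  x = 5: RHS = 0, y in [0]  -> 1 point(s)
  x = 6: RHS = 9, y in [3, 10]  -> 2 point(s)
  x = 9: RHS = 3, y in [4, 9]  -> 2 point(s)
  x = 10: RHS = 10, y in [6, 7]  -> 2 point(s)
  x = 11: RHS = 12, y in [5, 8]  -> 2 point(s)
Affine points: 17. Add the point at infinity: total = 18.

#E(F_13) = 18


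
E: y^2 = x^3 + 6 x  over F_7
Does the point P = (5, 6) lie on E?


Check whether y^2 = x^3 + 6 x + 0 (mod 7) for (x, y) = (5, 6).
LHS: y^2 = 6^2 mod 7 = 1
RHS: x^3 + 6 x + 0 = 5^3 + 6*5 + 0 mod 7 = 1
LHS = RHS

Yes, on the curve


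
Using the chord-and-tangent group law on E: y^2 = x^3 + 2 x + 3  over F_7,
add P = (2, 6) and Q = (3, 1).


P != Q, so use the chord formula.
s = (y2 - y1) / (x2 - x1) = (2) / (1) mod 7 = 2
x3 = s^2 - x1 - x2 mod 7 = 2^2 - 2 - 3 = 6
y3 = s (x1 - x3) - y1 mod 7 = 2 * (2 - 6) - 6 = 0

P + Q = (6, 0)


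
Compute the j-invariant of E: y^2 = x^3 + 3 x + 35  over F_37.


Delta = -16(4 a^3 + 27 b^2) mod 37 = 22
-1728 * (4 a)^3 = -1728 * (4*3)^3 mod 37 = 27
j = 27 * 22^(-1) mod 37 = 13

j = 13 (mod 37)


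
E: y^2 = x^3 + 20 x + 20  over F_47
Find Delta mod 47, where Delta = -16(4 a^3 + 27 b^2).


4 a^3 + 27 b^2 = 4*20^3 + 27*20^2 = 32000 + 10800 = 42800
Delta = -16 * (42800) = -684800
Delta mod 47 = 37

Delta = 37 (mod 47)


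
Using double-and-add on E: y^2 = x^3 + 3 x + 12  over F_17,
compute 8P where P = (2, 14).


k = 8 = 1000_2 (binary, LSB first: 0001)
Double-and-add from P = (2, 14):
  bit 0 = 0: acc unchanged = O
  bit 1 = 0: acc unchanged = O
  bit 2 = 0: acc unchanged = O
  bit 3 = 1: acc = O + (11, 13) = (11, 13)

8P = (11, 13)


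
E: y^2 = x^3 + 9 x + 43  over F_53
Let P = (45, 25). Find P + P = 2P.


Doubling: s = (3 x1^2 + a) / (2 y1)
s = (3*45^2 + 9) / (2*25) mod 53 = 39
x3 = s^2 - 2 x1 mod 53 = 39^2 - 2*45 = 0
y3 = s (x1 - x3) - y1 mod 53 = 39 * (45 - 0) - 25 = 34

2P = (0, 34)


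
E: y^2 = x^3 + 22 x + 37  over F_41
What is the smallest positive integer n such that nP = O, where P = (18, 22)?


Compute successive multiples of P until we hit O:
  1P = (18, 22)
  2P = (7, 1)
  3P = (21, 17)
  4P = (23, 0)
  5P = (21, 24)
  6P = (7, 40)
  7P = (18, 19)
  8P = O

ord(P) = 8


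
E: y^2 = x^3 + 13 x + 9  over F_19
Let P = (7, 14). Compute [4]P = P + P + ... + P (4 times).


k = 4 = 100_2 (binary, LSB first: 001)
Double-and-add from P = (7, 14):
  bit 0 = 0: acc unchanged = O
  bit 1 = 0: acc unchanged = O
  bit 2 = 1: acc = O + (14, 16) = (14, 16)

4P = (14, 16)


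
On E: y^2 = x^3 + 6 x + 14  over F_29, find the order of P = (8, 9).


Compute successive multiples of P until we hit O:
  1P = (8, 9)
  2P = (18, 26)
  3P = (23, 9)
  4P = (27, 20)
  5P = (10, 28)
  6P = (7, 15)
  7P = (21, 11)
  8P = (5, 16)
  ... (continuing to 19P)
  19P = O

ord(P) = 19


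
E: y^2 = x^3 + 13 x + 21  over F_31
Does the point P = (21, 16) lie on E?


Check whether y^2 = x^3 + 13 x + 21 (mod 31) for (x, y) = (21, 16).
LHS: y^2 = 16^2 mod 31 = 8
RHS: x^3 + 13 x + 21 = 21^3 + 13*21 + 21 mod 31 = 7
LHS != RHS

No, not on the curve


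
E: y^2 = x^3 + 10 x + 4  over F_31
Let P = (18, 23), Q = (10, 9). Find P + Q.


P != Q, so use the chord formula.
s = (y2 - y1) / (x2 - x1) = (17) / (23) mod 31 = 25
x3 = s^2 - x1 - x2 mod 31 = 25^2 - 18 - 10 = 8
y3 = s (x1 - x3) - y1 mod 31 = 25 * (18 - 8) - 23 = 10

P + Q = (8, 10)


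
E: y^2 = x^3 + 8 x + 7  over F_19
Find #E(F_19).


For each x in F_19, count y with y^2 = x^3 + 8 x + 7 mod 19:
  x = 0: RHS = 7, y in [8, 11]  -> 2 point(s)
  x = 1: RHS = 16, y in [4, 15]  -> 2 point(s)
  x = 3: RHS = 1, y in [1, 18]  -> 2 point(s)
  x = 5: RHS = 1, y in [1, 18]  -> 2 point(s)
  x = 6: RHS = 5, y in [9, 10]  -> 2 point(s)
  x = 7: RHS = 7, y in [8, 11]  -> 2 point(s)
  x = 10: RHS = 4, y in [2, 17]  -> 2 point(s)
  x = 11: RHS = 1, y in [1, 18]  -> 2 point(s)
  x = 12: RHS = 7, y in [8, 11]  -> 2 point(s)
  x = 13: RHS = 9, y in [3, 16]  -> 2 point(s)
  x = 15: RHS = 6, y in [5, 14]  -> 2 point(s)
  x = 18: RHS = 17, y in [6, 13]  -> 2 point(s)
Affine points: 24. Add the point at infinity: total = 25.

#E(F_19) = 25


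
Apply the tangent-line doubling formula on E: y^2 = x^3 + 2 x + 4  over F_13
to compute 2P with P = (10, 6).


Doubling: s = (3 x1^2 + a) / (2 y1)
s = (3*10^2 + 2) / (2*6) mod 13 = 10
x3 = s^2 - 2 x1 mod 13 = 10^2 - 2*10 = 2
y3 = s (x1 - x3) - y1 mod 13 = 10 * (10 - 2) - 6 = 9

2P = (2, 9)


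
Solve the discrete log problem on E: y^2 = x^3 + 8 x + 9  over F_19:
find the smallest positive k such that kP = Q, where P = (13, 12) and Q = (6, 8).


Enumerate multiples of P until we hit Q = (6, 8):
  1P = (13, 12)
  2P = (0, 16)
  3P = (17, 17)
  4P = (6, 11)
  5P = (7, 16)
  6P = (10, 5)
  7P = (12, 3)
  8P = (18, 0)
  9P = (12, 16)
  10P = (10, 14)
  11P = (7, 3)
  12P = (6, 8)
Match found at i = 12.

k = 12


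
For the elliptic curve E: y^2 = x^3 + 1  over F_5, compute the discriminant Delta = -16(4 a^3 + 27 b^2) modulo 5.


4 a^3 + 27 b^2 = 4*0^3 + 27*1^2 = 0 + 27 = 27
Delta = -16 * (27) = -432
Delta mod 5 = 3

Delta = 3 (mod 5)


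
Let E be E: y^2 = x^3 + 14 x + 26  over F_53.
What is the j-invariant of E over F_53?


Delta = -16(4 a^3 + 27 b^2) mod 53 = 24
-1728 * (4 a)^3 = -1728 * (4*14)^3 mod 53 = 37
j = 37 * 24^(-1) mod 53 = 17

j = 17 (mod 53)


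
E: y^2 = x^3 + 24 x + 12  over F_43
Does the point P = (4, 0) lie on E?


Check whether y^2 = x^3 + 24 x + 12 (mod 43) for (x, y) = (4, 0).
LHS: y^2 = 0^2 mod 43 = 0
RHS: x^3 + 24 x + 12 = 4^3 + 24*4 + 12 mod 43 = 0
LHS = RHS

Yes, on the curve


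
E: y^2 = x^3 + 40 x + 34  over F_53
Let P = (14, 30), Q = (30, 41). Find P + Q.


P != Q, so use the chord formula.
s = (y2 - y1) / (x2 - x1) = (11) / (16) mod 53 = 4
x3 = s^2 - x1 - x2 mod 53 = 4^2 - 14 - 30 = 25
y3 = s (x1 - x3) - y1 mod 53 = 4 * (14 - 25) - 30 = 32

P + Q = (25, 32)


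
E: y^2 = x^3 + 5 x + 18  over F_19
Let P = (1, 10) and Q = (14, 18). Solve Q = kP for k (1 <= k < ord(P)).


Enumerate multiples of P until we hit Q = (14, 18):
  1P = (1, 10)
  2P = (5, 15)
  3P = (11, 6)
  4P = (14, 18)
Match found at i = 4.

k = 4


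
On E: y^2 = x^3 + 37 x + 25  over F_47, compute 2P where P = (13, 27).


Doubling: s = (3 x1^2 + a) / (2 y1)
s = (3*13^2 + 37) / (2*27) mod 47 = 24
x3 = s^2 - 2 x1 mod 47 = 24^2 - 2*13 = 33
y3 = s (x1 - x3) - y1 mod 47 = 24 * (13 - 33) - 27 = 10

2P = (33, 10)


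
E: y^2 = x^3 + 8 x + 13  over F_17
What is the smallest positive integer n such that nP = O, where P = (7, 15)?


Compute successive multiples of P until we hit O:
  1P = (7, 15)
  2P = (16, 15)
  3P = (11, 2)
  4P = (0, 9)
  5P = (9, 10)
  6P = (3, 9)
  7P = (5, 5)
  8P = (13, 6)
  ... (continuing to 21P)
  21P = O

ord(P) = 21


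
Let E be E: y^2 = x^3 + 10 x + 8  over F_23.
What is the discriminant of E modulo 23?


4 a^3 + 27 b^2 = 4*10^3 + 27*8^2 = 4000 + 1728 = 5728
Delta = -16 * (5728) = -91648
Delta mod 23 = 7

Delta = 7 (mod 23)


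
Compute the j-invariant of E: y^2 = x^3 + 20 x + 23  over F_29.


Delta = -16(4 a^3 + 27 b^2) mod 29 = 16
-1728 * (4 a)^3 = -1728 * (4*20)^3 mod 29 = 2
j = 2 * 16^(-1) mod 29 = 11

j = 11 (mod 29)


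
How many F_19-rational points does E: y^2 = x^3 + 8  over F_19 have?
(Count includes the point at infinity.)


For each x in F_19, count y with y^2 = x^3 + 0 x + 8 mod 19:
  x = 1: RHS = 9, y in [3, 16]  -> 2 point(s)
  x = 2: RHS = 16, y in [4, 15]  -> 2 point(s)
  x = 3: RHS = 16, y in [4, 15]  -> 2 point(s)
  x = 5: RHS = 0, y in [0]  -> 1 point(s)
  x = 7: RHS = 9, y in [3, 16]  -> 2 point(s)
  x = 8: RHS = 7, y in [8, 11]  -> 2 point(s)
  x = 10: RHS = 1, y in [1, 18]  -> 2 point(s)
  x = 11: RHS = 9, y in [3, 16]  -> 2 point(s)
  x = 12: RHS = 7, y in [8, 11]  -> 2 point(s)
  x = 13: RHS = 1, y in [1, 18]  -> 2 point(s)
  x = 14: RHS = 16, y in [4, 15]  -> 2 point(s)
  x = 15: RHS = 1, y in [1, 18]  -> 2 point(s)
  x = 16: RHS = 0, y in [0]  -> 1 point(s)
  x = 17: RHS = 0, y in [0]  -> 1 point(s)
  x = 18: RHS = 7, y in [8, 11]  -> 2 point(s)
Affine points: 27. Add the point at infinity: total = 28.

#E(F_19) = 28


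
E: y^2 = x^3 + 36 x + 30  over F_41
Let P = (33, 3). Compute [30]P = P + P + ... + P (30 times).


k = 30 = 11110_2 (binary, LSB first: 01111)
Double-and-add from P = (33, 3):
  bit 0 = 0: acc unchanged = O
  bit 1 = 1: acc = O + (25, 14) = (25, 14)
  bit 2 = 1: acc = (25, 14) + (34, 38) = (21, 24)
  bit 3 = 1: acc = (21, 24) + (32, 24) = (29, 17)
  bit 4 = 1: acc = (29, 17) + (26, 16) = (18, 14)

30P = (18, 14)


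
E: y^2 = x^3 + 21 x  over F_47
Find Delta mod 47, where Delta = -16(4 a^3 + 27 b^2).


4 a^3 + 27 b^2 = 4*21^3 + 27*0^2 = 37044 + 0 = 37044
Delta = -16 * (37044) = -592704
Delta mod 47 = 13

Delta = 13 (mod 47)


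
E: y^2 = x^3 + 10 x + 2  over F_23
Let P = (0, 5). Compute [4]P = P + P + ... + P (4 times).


k = 4 = 100_2 (binary, LSB first: 001)
Double-and-add from P = (0, 5):
  bit 0 = 0: acc unchanged = O
  bit 1 = 0: acc unchanged = O
  bit 2 = 1: acc = O + (7, 1) = (7, 1)

4P = (7, 1)


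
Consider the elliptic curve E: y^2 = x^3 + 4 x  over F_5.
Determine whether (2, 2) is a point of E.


Check whether y^2 = x^3 + 4 x + 0 (mod 5) for (x, y) = (2, 2).
LHS: y^2 = 2^2 mod 5 = 4
RHS: x^3 + 4 x + 0 = 2^3 + 4*2 + 0 mod 5 = 1
LHS != RHS

No, not on the curve


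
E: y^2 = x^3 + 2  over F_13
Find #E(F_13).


For each x in F_13, count y with y^2 = x^3 + 0 x + 2 mod 13:
  x = 1: RHS = 3, y in [4, 9]  -> 2 point(s)
  x = 2: RHS = 10, y in [6, 7]  -> 2 point(s)
  x = 3: RHS = 3, y in [4, 9]  -> 2 point(s)
  x = 4: RHS = 1, y in [1, 12]  -> 2 point(s)
  x = 5: RHS = 10, y in [6, 7]  -> 2 point(s)
  x = 6: RHS = 10, y in [6, 7]  -> 2 point(s)
  x = 9: RHS = 3, y in [4, 9]  -> 2 point(s)
  x = 10: RHS = 1, y in [1, 12]  -> 2 point(s)
  x = 12: RHS = 1, y in [1, 12]  -> 2 point(s)
Affine points: 18. Add the point at infinity: total = 19.

#E(F_13) = 19


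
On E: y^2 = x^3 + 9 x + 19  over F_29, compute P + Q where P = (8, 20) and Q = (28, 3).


P != Q, so use the chord formula.
s = (y2 - y1) / (x2 - x1) = (12) / (20) mod 29 = 18
x3 = s^2 - x1 - x2 mod 29 = 18^2 - 8 - 28 = 27
y3 = s (x1 - x3) - y1 mod 29 = 18 * (8 - 27) - 20 = 15

P + Q = (27, 15)


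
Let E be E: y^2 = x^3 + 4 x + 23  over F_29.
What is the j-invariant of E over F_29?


Delta = -16(4 a^3 + 27 b^2) mod 29 = 14
-1728 * (4 a)^3 = -1728 * (4*4)^3 mod 29 = 26
j = 26 * 14^(-1) mod 29 = 6

j = 6 (mod 29)


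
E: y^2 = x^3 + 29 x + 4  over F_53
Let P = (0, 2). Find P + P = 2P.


Doubling: s = (3 x1^2 + a) / (2 y1)
s = (3*0^2 + 29) / (2*2) mod 53 = 47
x3 = s^2 - 2 x1 mod 53 = 47^2 - 2*0 = 36
y3 = s (x1 - x3) - y1 mod 53 = 47 * (0 - 36) - 2 = 2

2P = (36, 2)


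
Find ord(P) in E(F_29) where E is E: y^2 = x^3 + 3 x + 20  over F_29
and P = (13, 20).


Compute successive multiples of P until we hit O:
  1P = (13, 20)
  2P = (26, 10)
  3P = (28, 25)
  4P = (1, 13)
  5P = (24, 5)
  6P = (8, 18)
  7P = (7, 23)
  8P = (2, 18)
  ... (continuing to 39P)
  39P = O

ord(P) = 39


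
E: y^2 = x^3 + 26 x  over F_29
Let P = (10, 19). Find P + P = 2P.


Doubling: s = (3 x1^2 + a) / (2 y1)
s = (3*10^2 + 26) / (2*19) mod 29 = 4
x3 = s^2 - 2 x1 mod 29 = 4^2 - 2*10 = 25
y3 = s (x1 - x3) - y1 mod 29 = 4 * (10 - 25) - 19 = 8

2P = (25, 8)


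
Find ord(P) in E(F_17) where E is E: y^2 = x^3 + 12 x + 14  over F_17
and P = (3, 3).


Compute successive multiples of P until we hit O:
  1P = (3, 3)
  2P = (15, 4)
  3P = (14, 6)
  4P = (13, 2)
  5P = (9, 1)
  6P = (7, 4)
  7P = (6, 9)
  8P = (12, 13)
  ... (continuing to 21P)
  21P = O

ord(P) = 21


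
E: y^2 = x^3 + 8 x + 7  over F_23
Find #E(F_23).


For each x in F_23, count y with y^2 = x^3 + 8 x + 7 mod 23:
  x = 1: RHS = 16, y in [4, 19]  -> 2 point(s)
  x = 2: RHS = 8, y in [10, 13]  -> 2 point(s)
  x = 3: RHS = 12, y in [9, 14]  -> 2 point(s)
  x = 6: RHS = 18, y in [8, 15]  -> 2 point(s)
  x = 8: RHS = 8, y in [10, 13]  -> 2 point(s)
  x = 9: RHS = 3, y in [7, 16]  -> 2 point(s)
  x = 10: RHS = 6, y in [11, 12]  -> 2 point(s)
  x = 11: RHS = 0, y in [0]  -> 1 point(s)
  x = 13: RHS = 8, y in [10, 13]  -> 2 point(s)
  x = 15: RHS = 6, y in [11, 12]  -> 2 point(s)
  x = 18: RHS = 3, y in [7, 16]  -> 2 point(s)
  x = 19: RHS = 3, y in [7, 16]  -> 2 point(s)
  x = 20: RHS = 2, y in [5, 18]  -> 2 point(s)
  x = 21: RHS = 6, y in [11, 12]  -> 2 point(s)
Affine points: 27. Add the point at infinity: total = 28.

#E(F_23) = 28


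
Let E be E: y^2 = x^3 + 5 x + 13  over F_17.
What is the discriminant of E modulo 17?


4 a^3 + 27 b^2 = 4*5^3 + 27*13^2 = 500 + 4563 = 5063
Delta = -16 * (5063) = -81008
Delta mod 17 = 14

Delta = 14 (mod 17)


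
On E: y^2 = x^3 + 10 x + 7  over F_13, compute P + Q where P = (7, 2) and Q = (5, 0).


P != Q, so use the chord formula.
s = (y2 - y1) / (x2 - x1) = (11) / (11) mod 13 = 1
x3 = s^2 - x1 - x2 mod 13 = 1^2 - 7 - 5 = 2
y3 = s (x1 - x3) - y1 mod 13 = 1 * (7 - 2) - 2 = 3

P + Q = (2, 3)


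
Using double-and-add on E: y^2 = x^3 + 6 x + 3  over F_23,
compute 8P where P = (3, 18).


k = 8 = 1000_2 (binary, LSB first: 0001)
Double-and-add from P = (3, 18):
  bit 0 = 0: acc unchanged = O
  bit 1 = 0: acc unchanged = O
  bit 2 = 0: acc unchanged = O
  bit 3 = 1: acc = O + (20, 21) = (20, 21)

8P = (20, 21)


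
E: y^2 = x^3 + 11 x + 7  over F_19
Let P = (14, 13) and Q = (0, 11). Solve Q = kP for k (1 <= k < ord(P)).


Enumerate multiples of P until we hit Q = (0, 11):
  1P = (14, 13)
  2P = (7, 16)
  3P = (4, 18)
  4P = (6, 2)
  5P = (0, 11)
Match found at i = 5.

k = 5


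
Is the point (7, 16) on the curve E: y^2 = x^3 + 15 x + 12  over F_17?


Check whether y^2 = x^3 + 15 x + 12 (mod 17) for (x, y) = (7, 16).
LHS: y^2 = 16^2 mod 17 = 1
RHS: x^3 + 15 x + 12 = 7^3 + 15*7 + 12 mod 17 = 1
LHS = RHS

Yes, on the curve


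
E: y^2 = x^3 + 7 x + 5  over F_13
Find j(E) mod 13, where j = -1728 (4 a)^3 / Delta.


Delta = -16(4 a^3 + 27 b^2) mod 13 = 8
-1728 * (4 a)^3 = -1728 * (4*7)^3 mod 13 = 8
j = 8 * 8^(-1) mod 13 = 1

j = 1 (mod 13)


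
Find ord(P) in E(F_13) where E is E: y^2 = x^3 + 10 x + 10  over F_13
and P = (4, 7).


Compute successive multiples of P until we hit O:
  1P = (4, 7)
  2P = (2, 5)
  3P = (8, 2)
  4P = (5, 4)
  5P = (0, 7)
  6P = (9, 6)
  7P = (12, 5)
  8P = (6, 0)
  ... (continuing to 16P)
  16P = O

ord(P) = 16


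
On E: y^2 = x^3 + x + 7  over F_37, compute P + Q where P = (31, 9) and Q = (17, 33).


P != Q, so use the chord formula.
s = (y2 - y1) / (x2 - x1) = (24) / (23) mod 37 = 30
x3 = s^2 - x1 - x2 mod 37 = 30^2 - 31 - 17 = 1
y3 = s (x1 - x3) - y1 mod 37 = 30 * (31 - 1) - 9 = 3

P + Q = (1, 3)


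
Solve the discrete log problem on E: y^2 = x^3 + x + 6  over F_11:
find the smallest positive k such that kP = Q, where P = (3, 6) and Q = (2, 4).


Enumerate multiples of P until we hit Q = (2, 4):
  1P = (3, 6)
  2P = (8, 8)
  3P = (5, 2)
  4P = (7, 2)
  5P = (2, 4)
Match found at i = 5.

k = 5


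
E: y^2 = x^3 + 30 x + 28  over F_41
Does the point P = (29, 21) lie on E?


Check whether y^2 = x^3 + 30 x + 28 (mod 41) for (x, y) = (29, 21).
LHS: y^2 = 21^2 mod 41 = 31
RHS: x^3 + 30 x + 28 = 29^3 + 30*29 + 28 mod 41 = 31
LHS = RHS

Yes, on the curve


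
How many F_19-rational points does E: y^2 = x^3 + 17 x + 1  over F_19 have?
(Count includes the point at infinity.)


For each x in F_19, count y with y^2 = x^3 + 17 x + 1 mod 19:
  x = 0: RHS = 1, y in [1, 18]  -> 2 point(s)
  x = 1: RHS = 0, y in [0]  -> 1 point(s)
  x = 2: RHS = 5, y in [9, 10]  -> 2 point(s)
  x = 4: RHS = 0, y in [0]  -> 1 point(s)
  x = 7: RHS = 7, y in [8, 11]  -> 2 point(s)
  x = 9: RHS = 9, y in [3, 16]  -> 2 point(s)
  x = 13: RHS = 6, y in [5, 14]  -> 2 point(s)
  x = 14: RHS = 0, y in [0]  -> 1 point(s)
  x = 17: RHS = 16, y in [4, 15]  -> 2 point(s)
Affine points: 15. Add the point at infinity: total = 16.

#E(F_19) = 16


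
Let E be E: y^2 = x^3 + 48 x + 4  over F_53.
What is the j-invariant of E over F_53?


Delta = -16(4 a^3 + 27 b^2) mod 53 = 28
-1728 * (4 a)^3 = -1728 * (4*48)^3 mod 53 = 10
j = 10 * 28^(-1) mod 53 = 42

j = 42 (mod 53)


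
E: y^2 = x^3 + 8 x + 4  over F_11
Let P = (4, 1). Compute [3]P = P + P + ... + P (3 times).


k = 3 = 11_2 (binary, LSB first: 11)
Double-and-add from P = (4, 1):
  bit 0 = 1: acc = O + (4, 1) = (4, 1)
  bit 1 = 1: acc = (4, 1) + (6, 9) = (6, 2)

3P = (6, 2)


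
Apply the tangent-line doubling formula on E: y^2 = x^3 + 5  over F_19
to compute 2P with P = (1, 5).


Doubling: s = (3 x1^2 + a) / (2 y1)
s = (3*1^2 + 0) / (2*5) mod 19 = 6
x3 = s^2 - 2 x1 mod 19 = 6^2 - 2*1 = 15
y3 = s (x1 - x3) - y1 mod 19 = 6 * (1 - 15) - 5 = 6

2P = (15, 6)


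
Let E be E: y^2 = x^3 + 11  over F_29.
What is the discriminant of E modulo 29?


4 a^3 + 27 b^2 = 4*0^3 + 27*11^2 = 0 + 3267 = 3267
Delta = -16 * (3267) = -52272
Delta mod 29 = 15

Delta = 15 (mod 29)


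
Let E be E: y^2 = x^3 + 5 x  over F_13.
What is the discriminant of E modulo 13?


4 a^3 + 27 b^2 = 4*5^3 + 27*0^2 = 500 + 0 = 500
Delta = -16 * (500) = -8000
Delta mod 13 = 8

Delta = 8 (mod 13)


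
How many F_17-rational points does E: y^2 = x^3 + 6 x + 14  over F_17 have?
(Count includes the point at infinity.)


For each x in F_17, count y with y^2 = x^3 + 6 x + 14 mod 17:
  x = 1: RHS = 4, y in [2, 15]  -> 2 point(s)
  x = 2: RHS = 0, y in [0]  -> 1 point(s)
  x = 3: RHS = 8, y in [5, 12]  -> 2 point(s)
  x = 4: RHS = 0, y in [0]  -> 1 point(s)
  x = 5: RHS = 16, y in [4, 13]  -> 2 point(s)
  x = 7: RHS = 8, y in [5, 12]  -> 2 point(s)
  x = 8: RHS = 13, y in [8, 9]  -> 2 point(s)
  x = 9: RHS = 15, y in [7, 10]  -> 2 point(s)
  x = 11: RHS = 0, y in [0]  -> 1 point(s)
Affine points: 15. Add the point at infinity: total = 16.

#E(F_17) = 16
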